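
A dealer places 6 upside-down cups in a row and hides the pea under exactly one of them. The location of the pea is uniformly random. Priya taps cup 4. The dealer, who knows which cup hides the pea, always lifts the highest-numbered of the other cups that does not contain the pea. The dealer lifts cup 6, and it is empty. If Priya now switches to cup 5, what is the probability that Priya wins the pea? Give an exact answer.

1/5

Apply Bayes' rule, conditioning on where the pea actually is.
If it is under any of cups 1, 2, 3, 4, and 5 (prior 1/6 each): cup 6 is the highest-numbered option available, probability 1; weight (1/6)·1 = 1/6 each.
If it is under cup 6 (prior 1/6): the dealer opened cup 6, so this case is ruled out; weight (1/6)·0 = 0.
The weights sum to 5/6.
So P(the pea under cup 5 | the dealer opened cup 6) = (1/6) / (5/6) = 1/5.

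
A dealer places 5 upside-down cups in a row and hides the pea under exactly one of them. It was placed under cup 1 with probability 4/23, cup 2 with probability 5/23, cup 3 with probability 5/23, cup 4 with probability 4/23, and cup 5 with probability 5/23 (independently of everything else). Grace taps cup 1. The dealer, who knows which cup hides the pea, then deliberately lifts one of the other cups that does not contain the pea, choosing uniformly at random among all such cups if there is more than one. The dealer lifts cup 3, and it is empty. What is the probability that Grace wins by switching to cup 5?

5/17

Consider each possible location of the pea in turn.
If it is under cup 1 (prior 4/23): the dealer has 4 equally likely choices, so probability 1/4; weight (4/23)·(1/4) = 1/23.
If it is under either of cups 2 and 5 (prior 5/23 each): the dealer has 3 equally likely choices, so probability 1/3; weight (5/23)·(1/3) = 5/69 each.
If it is under cup 3 (prior 5/23): the dealer opened cup 3, so this case is ruled out; weight (5/23)·0 = 0.
If it is under cup 4 (prior 4/23): the dealer has 3 equally likely choices, so probability 1/3; weight (4/23)·(1/3) = 4/69.
The weights sum to 17/69.
So P(the pea under cup 5 | the dealer opened cup 3) = (5/69) / (17/69) = 5/17.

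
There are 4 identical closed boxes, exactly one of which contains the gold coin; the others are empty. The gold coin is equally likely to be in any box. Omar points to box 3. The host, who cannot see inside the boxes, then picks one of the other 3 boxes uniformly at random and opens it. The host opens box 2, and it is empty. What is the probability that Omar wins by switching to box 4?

Consider each possible location of the gold coin in turn.
If it is in any of boxes 1, 3, and 4 (prior 1/4 each): the host picks box 2 with probability 1/3 regardless, and it is not the prize; weight (1/4)·(1/3) = 1/12 each.
If it is in box 2 (prior 1/4): the host opened box 2, so this case is ruled out; weight (1/4)·0 = 0.
The weights sum to 1/4.
So P(the gold coin in box 4 | the host opened box 2) = (1/12) / (1/4) = 1/3.

1/3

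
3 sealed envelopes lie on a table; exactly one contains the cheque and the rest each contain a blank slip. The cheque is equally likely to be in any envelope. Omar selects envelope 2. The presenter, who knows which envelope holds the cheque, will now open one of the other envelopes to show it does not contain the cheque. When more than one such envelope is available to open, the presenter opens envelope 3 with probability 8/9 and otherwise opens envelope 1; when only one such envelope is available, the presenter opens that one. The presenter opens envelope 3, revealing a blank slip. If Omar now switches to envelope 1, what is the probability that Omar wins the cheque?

9/17

Consider each possible location of the cheque in turn.
If it is in envelope 1 (prior 1/3): only envelope 3 is available, probability 1; weight (1/3)·1 = 1/3.
If it is in envelope 2 (prior 1/3): envelope 3 is available, opened with probability 8/9; weight (1/3)·(8/9) = 8/27.
If it is in envelope 3 (prior 1/3): the presenter opened envelope 3, so this case is ruled out; weight (1/3)·0 = 0.
The weights sum to 17/27.
So P(the cheque in envelope 1 | the presenter opened envelope 3) = (1/3) / (17/27) = 9/17.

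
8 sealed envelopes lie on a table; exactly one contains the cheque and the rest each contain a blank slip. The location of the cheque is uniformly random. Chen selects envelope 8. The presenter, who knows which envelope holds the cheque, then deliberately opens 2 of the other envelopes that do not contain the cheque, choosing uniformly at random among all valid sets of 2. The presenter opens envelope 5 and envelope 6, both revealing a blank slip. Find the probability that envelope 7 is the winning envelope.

7/40

Condition on the true location of the cheque.
If it is in any of envelopes 1, 2, 3, 4, and 7 (prior 1/8 each): the presenter has 15 equally likely choices, so probability 1/15; weight (1/8)·(1/15) = 1/120 each.
If it is in either of envelopes 5 and 6 (prior 1/8 each): that envelope was opened and seen not to hold the prize — ruled out; weight (1/8)·0 = 0 each.
If it is in envelope 8 (prior 1/8): the presenter has 21 equally likely choices, so probability 1/21; weight (1/8)·(1/21) = 1/168.
The weights sum to 1/21.
So P(the cheque in envelope 7 | the presenter opened envelope 5 and envelope 6) = (1/120) / (1/21) = 7/40.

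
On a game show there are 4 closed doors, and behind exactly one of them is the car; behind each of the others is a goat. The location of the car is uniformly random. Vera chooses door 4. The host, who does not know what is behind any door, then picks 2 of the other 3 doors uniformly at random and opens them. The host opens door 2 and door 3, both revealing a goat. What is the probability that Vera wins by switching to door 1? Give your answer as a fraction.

1/2

Because the host chose which doors to open without knowing where the car is, the choice is independent of the prize location. Learning that none of the 2 opened doors holds the car simply rules out those 2 locations and leaves the remaining 2 doors still equally likely by symmetry.
So P(the car behind door 1) = 1/2.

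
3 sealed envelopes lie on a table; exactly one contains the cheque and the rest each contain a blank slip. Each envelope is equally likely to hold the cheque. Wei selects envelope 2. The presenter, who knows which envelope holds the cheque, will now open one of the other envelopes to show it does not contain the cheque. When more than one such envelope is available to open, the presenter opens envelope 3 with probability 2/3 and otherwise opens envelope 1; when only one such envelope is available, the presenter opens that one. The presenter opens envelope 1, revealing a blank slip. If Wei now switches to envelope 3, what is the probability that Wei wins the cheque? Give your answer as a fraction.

Consider each possible location of the cheque in turn.
If it is in envelope 1 (prior 1/3): the presenter opened envelope 1, so this case is ruled out; weight (1/3)·0 = 0.
If it is in envelope 2 (prior 1/3): envelope 3 is available but not opened, probability 1/3; weight (1/3)·(1/3) = 1/9.
If it is in envelope 3 (prior 1/3): only envelope 1 is available, probability 1; weight (1/3)·1 = 1/3.
The weights sum to 4/9.
So P(the cheque in envelope 3 | the presenter opened envelope 1) = (1/3) / (4/9) = 3/4.

3/4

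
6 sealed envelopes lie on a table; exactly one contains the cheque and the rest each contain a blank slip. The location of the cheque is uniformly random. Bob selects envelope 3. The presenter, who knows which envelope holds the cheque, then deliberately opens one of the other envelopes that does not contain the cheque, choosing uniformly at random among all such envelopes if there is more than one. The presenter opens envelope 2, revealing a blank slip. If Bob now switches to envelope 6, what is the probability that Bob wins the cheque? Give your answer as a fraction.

5/24

Apply Bayes' rule, conditioning on where the cheque actually is.
If it is in any of envelopes 1, 4, 5, and 6 (prior 1/6 each): the presenter has 4 equally likely choices, so probability 1/4; weight (1/6)·(1/4) = 1/24 each.
If it is in envelope 2 (prior 1/6): the presenter opened envelope 2, so this case is ruled out; weight (1/6)·0 = 0.
If it is in envelope 3 (prior 1/6): the presenter has 5 equally likely choices, so probability 1/5; weight (1/6)·(1/5) = 1/30.
The weights sum to 1/5.
So P(the cheque in envelope 6 | the presenter opened envelope 2) = (1/24) / (1/5) = 5/24.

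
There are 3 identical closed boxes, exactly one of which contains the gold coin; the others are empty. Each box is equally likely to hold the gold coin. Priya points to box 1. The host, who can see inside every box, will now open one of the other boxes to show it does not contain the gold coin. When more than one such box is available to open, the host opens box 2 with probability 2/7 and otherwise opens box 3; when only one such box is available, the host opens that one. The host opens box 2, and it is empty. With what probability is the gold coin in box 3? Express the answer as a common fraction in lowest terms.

7/9

Apply Bayes' rule, conditioning on where the gold coin actually is.
If it is in box 1 (prior 1/3): box 2 is available, opened with probability 2/7; weight (1/3)·(2/7) = 2/21.
If it is in box 2 (prior 1/3): the host opened box 2, so this case is ruled out; weight (1/3)·0 = 0.
If it is in box 3 (prior 1/3): only box 2 is available, probability 1; weight (1/3)·1 = 1/3.
The weights sum to 3/7.
So P(the gold coin in box 3 | the host opened box 2) = (1/3) / (3/7) = 7/9.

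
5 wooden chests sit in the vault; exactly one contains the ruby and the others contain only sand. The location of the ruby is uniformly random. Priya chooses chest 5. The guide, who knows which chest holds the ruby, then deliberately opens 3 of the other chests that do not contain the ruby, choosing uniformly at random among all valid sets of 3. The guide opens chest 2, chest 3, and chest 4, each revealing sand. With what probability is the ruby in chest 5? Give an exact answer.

Condition on the true location of the ruby.
If it is in chest 1 (prior 1/5): the guide has no choice, probability 1; weight (1/5)·1 = 1/5.
If it is in any of chests 2, 3, and 4 (prior 1/5 each): that chest was opened and seen not to hold the prize — ruled out; weight (1/5)·0 = 0 each.
If it is in chest 5 (prior 1/5): the guide has 4 equally likely choices, so probability 1/4; weight (1/5)·(1/4) = 1/20.
The weights sum to 1/4.
So P(the ruby in chest 5 | the guide opened chest 2, chest 3, and chest 4) = (1/20) / (1/4) = 1/5.

1/5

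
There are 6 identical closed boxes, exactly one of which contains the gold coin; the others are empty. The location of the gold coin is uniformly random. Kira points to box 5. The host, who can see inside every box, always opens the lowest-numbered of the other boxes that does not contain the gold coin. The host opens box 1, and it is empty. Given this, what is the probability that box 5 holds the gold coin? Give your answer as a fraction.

1/5

Apply Bayes' rule, conditioning on where the gold coin actually is.
If it is in box 1 (prior 1/6): the host opened box 1, so this case is ruled out; weight (1/6)·0 = 0.
If it is in any of boxes 2, 3, 4, 5, and 6 (prior 1/6 each): box 1 is the lowest-numbered option available, probability 1; weight (1/6)·1 = 1/6 each.
The weights sum to 5/6.
So P(the gold coin in box 5 | the host opened box 1) = (1/6) / (5/6) = 1/5.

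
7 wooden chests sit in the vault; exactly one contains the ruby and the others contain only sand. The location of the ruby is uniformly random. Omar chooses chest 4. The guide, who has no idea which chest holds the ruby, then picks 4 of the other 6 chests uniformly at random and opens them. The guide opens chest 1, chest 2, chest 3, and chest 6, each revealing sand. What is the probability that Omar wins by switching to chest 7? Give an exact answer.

1/3

Apply Bayes' rule, conditioning on where the ruby actually is.
If it is in any of chests 1, 2, 3, and 6 (prior 1/7 each): that chest was opened and seen not to hold the prize — ruled out; weight (1/7)·0 = 0 each.
If it is in any of chests 4, 5, and 7 (prior 1/7 each): the guide picks exactly this set with probability 1/15 regardless, and none is the prize; weight (1/7)·(1/15) = 1/105 each.
The weights sum to 1/35.
So P(the ruby in chest 7 | the guide opened chest 1, chest 2, chest 3, and chest 6) = (1/105) / (1/35) = 1/3.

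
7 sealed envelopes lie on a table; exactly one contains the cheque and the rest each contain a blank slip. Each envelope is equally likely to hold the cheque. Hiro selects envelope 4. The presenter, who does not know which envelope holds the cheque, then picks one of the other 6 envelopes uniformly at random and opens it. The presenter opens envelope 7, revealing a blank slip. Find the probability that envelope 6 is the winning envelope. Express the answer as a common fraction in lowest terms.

1/6

Apply Bayes' rule, conditioning on where the cheque actually is.
If it is in any of envelopes 1, 2, 3, 4, 5, and 6 (prior 1/7 each): the presenter picks envelope 7 with probability 1/6 regardless, and it is not the prize; weight (1/7)·(1/6) = 1/42 each.
If it is in envelope 7 (prior 1/7): the presenter opened envelope 7, so this case is ruled out; weight (1/7)·0 = 0.
The weights sum to 1/7.
So P(the cheque in envelope 6 | the presenter opened envelope 7) = (1/42) / (1/7) = 1/6.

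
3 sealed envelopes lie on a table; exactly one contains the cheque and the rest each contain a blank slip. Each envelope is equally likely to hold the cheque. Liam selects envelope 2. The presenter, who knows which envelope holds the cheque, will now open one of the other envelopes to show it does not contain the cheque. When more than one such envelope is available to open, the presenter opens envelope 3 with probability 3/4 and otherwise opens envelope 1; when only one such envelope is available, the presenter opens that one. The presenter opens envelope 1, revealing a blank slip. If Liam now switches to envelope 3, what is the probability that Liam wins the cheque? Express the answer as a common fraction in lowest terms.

Consider each possible location of the cheque in turn.
If it is in envelope 1 (prior 1/3): the presenter opened envelope 1, so this case is ruled out; weight (1/3)·0 = 0.
If it is in envelope 2 (prior 1/3): envelope 3 is available but not opened, probability 1/4; weight (1/3)·(1/4) = 1/12.
If it is in envelope 3 (prior 1/3): only envelope 1 is available, probability 1; weight (1/3)·1 = 1/3.
The weights sum to 5/12.
So P(the cheque in envelope 3 | the presenter opened envelope 1) = (1/3) / (5/12) = 4/5.

4/5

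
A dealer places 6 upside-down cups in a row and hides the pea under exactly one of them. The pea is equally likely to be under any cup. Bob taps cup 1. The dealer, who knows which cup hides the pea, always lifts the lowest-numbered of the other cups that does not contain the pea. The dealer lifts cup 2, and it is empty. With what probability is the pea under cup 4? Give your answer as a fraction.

1/5

Condition on the true location of the pea.
If it is under any of cups 1, 3, 4, 5, and 6 (prior 1/6 each): cup 2 is the lowest-numbered option available, probability 1; weight (1/6)·1 = 1/6 each.
If it is under cup 2 (prior 1/6): the dealer opened cup 2, so this case is ruled out; weight (1/6)·0 = 0.
The weights sum to 5/6.
So P(the pea under cup 4 | the dealer opened cup 2) = (1/6) / (5/6) = 1/5.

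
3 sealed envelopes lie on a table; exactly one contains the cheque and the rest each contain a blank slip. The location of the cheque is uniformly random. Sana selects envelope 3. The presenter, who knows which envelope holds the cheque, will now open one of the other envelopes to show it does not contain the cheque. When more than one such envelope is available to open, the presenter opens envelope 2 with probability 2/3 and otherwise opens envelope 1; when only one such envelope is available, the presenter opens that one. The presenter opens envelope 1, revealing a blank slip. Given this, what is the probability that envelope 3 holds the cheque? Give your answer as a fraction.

1/4

Apply Bayes' rule, conditioning on where the cheque actually is.
If it is in envelope 1 (prior 1/3): the presenter opened envelope 1, so this case is ruled out; weight (1/3)·0 = 0.
If it is in envelope 2 (prior 1/3): only envelope 1 is available, probability 1; weight (1/3)·1 = 1/3.
If it is in envelope 3 (prior 1/3): envelope 2 is available but not opened, probability 1/3; weight (1/3)·(1/3) = 1/9.
The weights sum to 4/9.
So P(the cheque in envelope 3 | the presenter opened envelope 1) = (1/9) / (4/9) = 1/4.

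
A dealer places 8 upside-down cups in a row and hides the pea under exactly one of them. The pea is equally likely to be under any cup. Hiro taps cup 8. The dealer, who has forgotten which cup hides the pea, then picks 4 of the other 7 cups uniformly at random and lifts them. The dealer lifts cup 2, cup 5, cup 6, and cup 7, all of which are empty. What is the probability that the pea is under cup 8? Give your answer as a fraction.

Consider each possible location of the pea in turn.
If it is under any of cups 1, 3, 4, and 8 (prior 1/8 each): the dealer picks exactly this set with probability 1/35 regardless, and none is the prize; weight (1/8)·(1/35) = 1/280 each.
If it is under any of cups 2, 5, 6, and 7 (prior 1/8 each): that cup was opened and seen not to hold the prize — ruled out; weight (1/8)·0 = 0 each.
The weights sum to 1/70.
So P(the pea under cup 8 | the dealer opened cup 2, cup 5, cup 6, and cup 7) = (1/280) / (1/70) = 1/4.

1/4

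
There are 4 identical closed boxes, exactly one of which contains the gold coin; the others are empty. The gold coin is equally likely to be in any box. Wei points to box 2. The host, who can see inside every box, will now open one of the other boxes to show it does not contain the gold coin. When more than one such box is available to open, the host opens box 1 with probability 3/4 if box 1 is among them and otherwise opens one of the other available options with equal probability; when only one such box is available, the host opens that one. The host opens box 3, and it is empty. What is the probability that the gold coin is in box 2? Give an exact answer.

Condition on the true location of the gold coin.
If it is in box 1 (prior 1/4): box 1 holds the prize so is unavailable; the host chooses uniformly among the 2 others, probability 1/2; weight (1/4)·(1/2) = 1/8.
If it is in box 2 (prior 1/4): box 1 is available but not opened; box 3 gets probability (1 − 3/4)/2 = 1/8; weight (1/4)·(1/8) = 1/32.
If it is in box 3 (prior 1/4): the host opened box 3, so this case is ruled out; weight (1/4)·0 = 0.
If it is in box 4 (prior 1/4): box 1 is available but not opened, probability 1/4; weight (1/4)·(1/4) = 1/16.
The weights sum to 7/32.
So P(the gold coin in box 2 | the host opened box 3) = (1/32) / (7/32) = 1/7.

1/7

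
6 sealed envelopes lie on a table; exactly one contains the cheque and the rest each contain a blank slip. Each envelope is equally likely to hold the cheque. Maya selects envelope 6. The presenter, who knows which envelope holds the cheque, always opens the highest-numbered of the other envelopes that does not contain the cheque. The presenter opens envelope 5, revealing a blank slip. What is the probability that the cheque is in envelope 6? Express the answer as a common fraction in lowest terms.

1/5

Apply Bayes' rule, conditioning on where the cheque actually is.
If it is in any of envelopes 1, 2, 3, 4, and 6 (prior 1/6 each): envelope 5 is the highest-numbered option available, probability 1; weight (1/6)·1 = 1/6 each.
If it is in envelope 5 (prior 1/6): the presenter opened envelope 5, so this case is ruled out; weight (1/6)·0 = 0.
The weights sum to 5/6.
So P(the cheque in envelope 6 | the presenter opened envelope 5) = (1/6) / (5/6) = 1/5.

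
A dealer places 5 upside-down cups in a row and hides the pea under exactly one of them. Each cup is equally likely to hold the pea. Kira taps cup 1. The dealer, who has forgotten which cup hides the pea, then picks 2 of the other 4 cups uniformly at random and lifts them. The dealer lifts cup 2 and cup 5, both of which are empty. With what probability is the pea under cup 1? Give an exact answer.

Condition on the true location of the pea.
If it is under any of cups 1, 3, and 4 (prior 1/5 each): the dealer picks exactly this set with probability 1/6 regardless, and none is the prize; weight (1/5)·(1/6) = 1/30 each.
If it is under either of cups 2 and 5 (prior 1/5 each): that cup was opened and seen not to hold the prize — ruled out; weight (1/5)·0 = 0 each.
The weights sum to 1/10.
So P(the pea under cup 1 | the dealer opened cup 2 and cup 5) = (1/30) / (1/10) = 1/3.

1/3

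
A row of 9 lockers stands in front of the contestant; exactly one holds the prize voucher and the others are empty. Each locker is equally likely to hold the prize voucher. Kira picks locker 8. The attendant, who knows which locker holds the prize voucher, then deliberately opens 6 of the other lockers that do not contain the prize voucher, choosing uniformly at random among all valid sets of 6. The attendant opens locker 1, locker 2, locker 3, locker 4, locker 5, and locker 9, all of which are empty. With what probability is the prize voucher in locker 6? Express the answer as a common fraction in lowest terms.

Consider each possible location of the prize voucher in turn.
If it is in any of lockers 1, 2, 3, 4, 5, and 9 (prior 1/9 each): that locker was opened and seen not to hold the prize — ruled out; weight (1/9)·0 = 0 each.
If it is in either of lockers 6 and 7 (prior 1/9 each): the attendant has 7 equally likely choices, so probability 1/7; weight (1/9)·(1/7) = 1/63 each.
If it is in locker 8 (prior 1/9): the attendant has 28 equally likely choices, so probability 1/28; weight (1/9)·(1/28) = 1/252.
The weights sum to 1/28.
So P(the prize voucher in locker 6 | the attendant opened locker 1, locker 2, locker 3, locker 4, locker 5, and locker 9) = (1/63) / (1/28) = 4/9.

4/9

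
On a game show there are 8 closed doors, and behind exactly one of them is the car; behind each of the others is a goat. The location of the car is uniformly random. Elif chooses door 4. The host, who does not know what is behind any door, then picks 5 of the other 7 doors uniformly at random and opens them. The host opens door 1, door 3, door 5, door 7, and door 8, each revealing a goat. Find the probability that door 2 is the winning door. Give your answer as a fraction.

Condition on the true location of the car.
If it is behind any of doors 1, 3, 5, 7, and 8 (prior 1/8 each): that door was opened and seen not to hold the prize — ruled out; weight (1/8)·0 = 0 each.
If it is behind any of doors 2, 4, and 6 (prior 1/8 each): the host picks exactly this set with probability 1/21 regardless, and none is the prize; weight (1/8)·(1/21) = 1/168 each.
The weights sum to 1/56.
So P(the car behind door 2 | the host opened door 1, door 3, door 5, door 7, and door 8) = (1/168) / (1/56) = 1/3.

1/3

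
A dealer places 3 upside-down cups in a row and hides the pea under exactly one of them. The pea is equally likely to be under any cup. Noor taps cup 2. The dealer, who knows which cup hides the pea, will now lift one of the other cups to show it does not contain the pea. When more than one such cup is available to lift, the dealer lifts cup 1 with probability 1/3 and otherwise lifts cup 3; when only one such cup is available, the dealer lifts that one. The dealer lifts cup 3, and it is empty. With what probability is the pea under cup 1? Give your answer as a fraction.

Condition on the true location of the pea.
If it is under cup 1 (prior 1/3): only cup 3 is available, probability 1; weight (1/3)·1 = 1/3.
If it is under cup 2 (prior 1/3): cup 1 is available but not opened, probability 2/3; weight (1/3)·(2/3) = 2/9.
If it is under cup 3 (prior 1/3): the dealer opened cup 3, so this case is ruled out; weight (1/3)·0 = 0.
The weights sum to 5/9.
So P(the pea under cup 1 | the dealer opened cup 3) = (1/3) / (5/9) = 3/5.

3/5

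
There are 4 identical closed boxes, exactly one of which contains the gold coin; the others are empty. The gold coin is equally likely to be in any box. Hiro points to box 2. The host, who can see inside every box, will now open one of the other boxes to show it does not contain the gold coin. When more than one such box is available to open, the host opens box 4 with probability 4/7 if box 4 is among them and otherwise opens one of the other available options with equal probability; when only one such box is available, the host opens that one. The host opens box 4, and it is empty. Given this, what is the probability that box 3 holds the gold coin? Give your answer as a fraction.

Apply Bayes' rule, conditioning on where the gold coin actually is.
If it is in any of boxes 1, 2, and 3 (prior 1/4 each): box 4 is available, opened with probability 4/7; weight (1/4)·(4/7) = 1/7 each.
If it is in box 4 (prior 1/4): the host opened box 4, so this case is ruled out; weight (1/4)·0 = 0.
The weights sum to 3/7.
So P(the gold coin in box 3 | the host opened box 4) = (1/7) / (3/7) = 1/3.

1/3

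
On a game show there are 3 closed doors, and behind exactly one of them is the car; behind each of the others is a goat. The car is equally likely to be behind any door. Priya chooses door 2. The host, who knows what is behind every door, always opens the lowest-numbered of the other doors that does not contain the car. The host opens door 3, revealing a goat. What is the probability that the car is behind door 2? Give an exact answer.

Apply Bayes' rule, conditioning on where the car actually is.
If it is behind door 1 (prior 1/3): door 3 is the lowest-numbered option available, probability 1; weight (1/3)·1 = 1/3.
If it is behind door 2 (prior 1/3): the host would have opened door 1 instead, probability 0; weight (1/3)·0 = 0.
If it is behind door 3 (prior 1/3): the host opened door 3, so this case is ruled out; weight (1/3)·0 = 0.
The weights sum to 1/3.
So P(the car behind door 2 | the host opened door 3) = 0 / (1/3) = 0.

0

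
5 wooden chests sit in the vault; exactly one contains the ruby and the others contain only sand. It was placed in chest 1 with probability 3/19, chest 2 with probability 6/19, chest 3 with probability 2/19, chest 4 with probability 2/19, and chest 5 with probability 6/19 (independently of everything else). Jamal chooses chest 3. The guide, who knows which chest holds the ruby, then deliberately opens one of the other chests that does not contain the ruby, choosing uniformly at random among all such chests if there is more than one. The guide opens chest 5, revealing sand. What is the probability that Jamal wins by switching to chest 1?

6/25

Condition on the true location of the ruby.
If it is in chest 1 (prior 3/19): the guide has 3 equally likely choices, so probability 1/3; weight (3/19)·(1/3) = 1/19.
If it is in chest 2 (prior 6/19): the guide has 3 equally likely choices, so probability 1/3; weight (6/19)·(1/3) = 2/19.
If it is in chest 3 (prior 2/19): the guide has 4 equally likely choices, so probability 1/4; weight (2/19)·(1/4) = 1/38.
If it is in chest 4 (prior 2/19): the guide has 3 equally likely choices, so probability 1/3; weight (2/19)·(1/3) = 2/57.
If it is in chest 5 (prior 6/19): the guide opened chest 5, so this case is ruled out; weight (6/19)·0 = 0.
The weights sum to 25/114.
So P(the ruby in chest 1 | the guide opened chest 5) = (1/19) / (25/114) = 6/25.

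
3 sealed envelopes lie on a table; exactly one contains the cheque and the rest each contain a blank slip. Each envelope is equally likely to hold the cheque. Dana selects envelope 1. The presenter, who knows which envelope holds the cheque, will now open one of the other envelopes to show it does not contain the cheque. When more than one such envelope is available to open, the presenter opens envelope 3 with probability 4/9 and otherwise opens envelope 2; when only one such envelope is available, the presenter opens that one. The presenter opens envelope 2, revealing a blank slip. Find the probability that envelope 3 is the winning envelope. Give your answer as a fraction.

Consider each possible location of the cheque in turn.
If it is in envelope 1 (prior 1/3): envelope 3 is available but not opened, probability 5/9; weight (1/3)·(5/9) = 5/27.
If it is in envelope 2 (prior 1/3): the presenter opened envelope 2, so this case is ruled out; weight (1/3)·0 = 0.
If it is in envelope 3 (prior 1/3): only envelope 2 is available, probability 1; weight (1/3)·1 = 1/3.
The weights sum to 14/27.
So P(the cheque in envelope 3 | the presenter opened envelope 2) = (1/3) / (14/27) = 9/14.

9/14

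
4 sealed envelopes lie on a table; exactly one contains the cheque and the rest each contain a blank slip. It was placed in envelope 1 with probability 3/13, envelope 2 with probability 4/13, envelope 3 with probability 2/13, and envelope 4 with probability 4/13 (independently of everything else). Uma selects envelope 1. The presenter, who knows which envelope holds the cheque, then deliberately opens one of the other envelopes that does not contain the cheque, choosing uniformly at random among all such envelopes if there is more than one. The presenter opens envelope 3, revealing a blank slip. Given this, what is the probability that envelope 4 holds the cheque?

2/5

Consider each possible location of the cheque in turn.
If it is in envelope 1 (prior 3/13): the presenter has 3 equally likely choices, so probability 1/3; weight (3/13)·(1/3) = 1/13.
If it is in either of envelopes 2 and 4 (prior 4/13 each): the presenter has 2 equally likely choices, so probability 1/2; weight (4/13)·(1/2) = 2/13 each.
If it is in envelope 3 (prior 2/13): the presenter opened envelope 3, so this case is ruled out; weight (2/13)·0 = 0.
The weights sum to 5/13.
So P(the cheque in envelope 4 | the presenter opened envelope 3) = (2/13) / (5/13) = 2/5.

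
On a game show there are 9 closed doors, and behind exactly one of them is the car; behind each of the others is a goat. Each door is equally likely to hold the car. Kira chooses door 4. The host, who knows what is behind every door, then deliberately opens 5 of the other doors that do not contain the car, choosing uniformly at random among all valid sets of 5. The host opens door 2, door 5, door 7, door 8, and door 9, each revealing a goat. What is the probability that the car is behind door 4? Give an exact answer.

1/9

Consider each possible location of the car in turn.
If it is behind any of doors 1, 3, and 6 (prior 1/9 each): the host has 21 equally likely choices, so probability 1/21; weight (1/9)·(1/21) = 1/189 each.
If it is behind any of doors 2, 5, 7, 8, and 9 (prior 1/9 each): that door was opened and seen not to hold the prize — ruled out; weight (1/9)·0 = 0 each.
If it is behind door 4 (prior 1/9): the host has 56 equally likely choices, so probability 1/56; weight (1/9)·(1/56) = 1/504.
The weights sum to 1/56.
So P(the car behind door 4 | the host opened door 2, door 5, door 7, door 8, and door 9) = (1/504) / (1/56) = 1/9.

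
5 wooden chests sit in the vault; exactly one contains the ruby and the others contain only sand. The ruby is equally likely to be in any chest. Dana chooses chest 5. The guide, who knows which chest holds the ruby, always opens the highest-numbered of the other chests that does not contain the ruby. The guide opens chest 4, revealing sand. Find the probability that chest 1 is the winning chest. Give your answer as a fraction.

Condition on the true location of the ruby.
If it is in any of chests 1, 2, 3, and 5 (prior 1/5 each): chest 4 is the highest-numbered option available, probability 1; weight (1/5)·1 = 1/5 each.
If it is in chest 4 (prior 1/5): the guide opened chest 4, so this case is ruled out; weight (1/5)·0 = 0.
The weights sum to 4/5.
So P(the ruby in chest 1 | the guide opened chest 4) = (1/5) / (4/5) = 1/4.

1/4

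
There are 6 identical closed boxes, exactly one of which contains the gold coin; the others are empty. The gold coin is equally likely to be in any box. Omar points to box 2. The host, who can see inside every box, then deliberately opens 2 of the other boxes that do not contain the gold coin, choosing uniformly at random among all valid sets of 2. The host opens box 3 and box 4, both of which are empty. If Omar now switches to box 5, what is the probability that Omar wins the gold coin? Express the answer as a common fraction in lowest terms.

Consider each possible location of the gold coin in turn.
If it is in any of boxes 1, 5, and 6 (prior 1/6 each): the host has 6 equally likely choices, so probability 1/6; weight (1/6)·(1/6) = 1/36 each.
If it is in box 2 (prior 1/6): the host has 10 equally likely choices, so probability 1/10; weight (1/6)·(1/10) = 1/60.
If it is in either of boxes 3 and 4 (prior 1/6 each): that box was opened and seen not to hold the prize — ruled out; weight (1/6)·0 = 0 each.
The weights sum to 1/10.
So P(the gold coin in box 5 | the host opened box 3 and box 4) = (1/36) / (1/10) = 5/18.

5/18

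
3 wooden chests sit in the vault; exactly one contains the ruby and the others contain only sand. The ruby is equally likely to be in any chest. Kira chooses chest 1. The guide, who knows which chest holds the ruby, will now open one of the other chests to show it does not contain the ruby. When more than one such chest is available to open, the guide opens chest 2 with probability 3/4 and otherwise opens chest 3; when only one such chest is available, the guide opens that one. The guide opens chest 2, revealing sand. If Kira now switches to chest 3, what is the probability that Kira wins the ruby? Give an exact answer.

4/7

Apply Bayes' rule, conditioning on where the ruby actually is.
If it is in chest 1 (prior 1/3): chest 2 is available, opened with probability 3/4; weight (1/3)·(3/4) = 1/4.
If it is in chest 2 (prior 1/3): the guide opened chest 2, so this case is ruled out; weight (1/3)·0 = 0.
If it is in chest 3 (prior 1/3): only chest 2 is available, probability 1; weight (1/3)·1 = 1/3.
The weights sum to 7/12.
So P(the ruby in chest 3 | the guide opened chest 2) = (1/3) / (7/12) = 4/7.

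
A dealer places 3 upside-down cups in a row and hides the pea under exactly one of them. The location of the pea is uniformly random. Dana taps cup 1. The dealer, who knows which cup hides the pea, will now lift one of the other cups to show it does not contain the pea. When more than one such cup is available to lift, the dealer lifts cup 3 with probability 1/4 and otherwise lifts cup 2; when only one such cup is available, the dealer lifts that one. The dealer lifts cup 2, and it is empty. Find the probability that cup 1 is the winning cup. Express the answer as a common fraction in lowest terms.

Condition on the true location of the pea.
If it is under cup 1 (prior 1/3): cup 3 is available but not opened, probability 3/4; weight (1/3)·(3/4) = 1/4.
If it is under cup 2 (prior 1/3): the dealer opened cup 2, so this case is ruled out; weight (1/3)·0 = 0.
If it is under cup 3 (prior 1/3): only cup 2 is available, probability 1; weight (1/3)·1 = 1/3.
The weights sum to 7/12.
So P(the pea under cup 1 | the dealer opened cup 2) = (1/4) / (7/12) = 3/7.

3/7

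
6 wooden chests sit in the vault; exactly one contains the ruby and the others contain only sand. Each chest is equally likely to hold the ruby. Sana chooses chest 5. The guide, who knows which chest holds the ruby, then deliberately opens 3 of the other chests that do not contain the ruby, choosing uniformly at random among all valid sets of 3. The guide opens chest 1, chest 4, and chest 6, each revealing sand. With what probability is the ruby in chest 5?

1/6

Condition on the true location of the ruby.
If it is in any of chests 1, 4, and 6 (prior 1/6 each): that chest was opened and seen not to hold the prize — ruled out; weight (1/6)·0 = 0 each.
If it is in either of chests 2 and 3 (prior 1/6 each): the guide has 4 equally likely choices, so probability 1/4; weight (1/6)·(1/4) = 1/24 each.
If it is in chest 5 (prior 1/6): the guide has 10 equally likely choices, so probability 1/10; weight (1/6)·(1/10) = 1/60.
The weights sum to 1/10.
So P(the ruby in chest 5 | the guide opened chest 1, chest 4, and chest 6) = (1/60) / (1/10) = 1/6.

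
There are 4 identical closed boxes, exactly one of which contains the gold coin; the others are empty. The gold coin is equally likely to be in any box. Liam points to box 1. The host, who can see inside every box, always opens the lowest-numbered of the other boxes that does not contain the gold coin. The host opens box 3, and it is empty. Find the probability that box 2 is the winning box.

1

Apply Bayes' rule, conditioning on where the gold coin actually is.
If it is in either of boxes 1 and 4 (prior 1/4 each): the host would have opened box 2 instead, probability 0; weight (1/4)·0 = 0 each.
If it is in box 2 (prior 1/4): box 3 is the lowest-numbered option available, probability 1; weight (1/4)·1 = 1/4.
If it is in box 3 (prior 1/4): the host opened box 3, so this case is ruled out; weight (1/4)·0 = 0.
The weights sum to 1/4.
So P(the gold coin in box 2 | the host opened box 3) = (1/4) / (1/4) = 1.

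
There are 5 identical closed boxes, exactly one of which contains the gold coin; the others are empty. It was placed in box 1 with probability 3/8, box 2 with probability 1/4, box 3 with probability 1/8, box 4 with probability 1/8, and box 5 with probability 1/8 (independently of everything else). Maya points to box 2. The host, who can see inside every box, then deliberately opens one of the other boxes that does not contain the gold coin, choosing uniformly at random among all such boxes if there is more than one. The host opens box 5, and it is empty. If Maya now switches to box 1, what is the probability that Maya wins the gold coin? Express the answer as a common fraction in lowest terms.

6/13

Consider each possible location of the gold coin in turn.
If it is in box 1 (prior 3/8): the host has 3 equally likely choices, so probability 1/3; weight (3/8)·(1/3) = 1/8.
If it is in box 2 (prior 1/4): the host has 4 equally likely choices, so probability 1/4; weight (1/4)·(1/4) = 1/16.
If it is in either of boxes 3 and 4 (prior 1/8 each): the host has 3 equally likely choices, so probability 1/3; weight (1/8)·(1/3) = 1/24 each.
If it is in box 5 (prior 1/8): the host opened box 5, so this case is ruled out; weight (1/8)·0 = 0.
The weights sum to 13/48.
So P(the gold coin in box 1 | the host opened box 5) = (1/8) / (13/48) = 6/13.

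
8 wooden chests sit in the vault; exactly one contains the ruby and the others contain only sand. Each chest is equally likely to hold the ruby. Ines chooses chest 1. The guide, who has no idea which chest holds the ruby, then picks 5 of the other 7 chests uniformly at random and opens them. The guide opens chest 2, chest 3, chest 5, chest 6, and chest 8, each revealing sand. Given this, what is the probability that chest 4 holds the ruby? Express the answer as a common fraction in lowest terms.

1/3

Condition on the true location of the ruby.
If it is in any of chests 1, 4, and 7 (prior 1/8 each): the guide picks exactly this set with probability 1/21 regardless, and none is the prize; weight (1/8)·(1/21) = 1/168 each.
If it is in any of chests 2, 3, 5, 6, and 8 (prior 1/8 each): that chest was opened and seen not to hold the prize — ruled out; weight (1/8)·0 = 0 each.
The weights sum to 1/56.
So P(the ruby in chest 4 | the guide opened chest 2, chest 3, chest 5, chest 6, and chest 8) = (1/168) / (1/56) = 1/3.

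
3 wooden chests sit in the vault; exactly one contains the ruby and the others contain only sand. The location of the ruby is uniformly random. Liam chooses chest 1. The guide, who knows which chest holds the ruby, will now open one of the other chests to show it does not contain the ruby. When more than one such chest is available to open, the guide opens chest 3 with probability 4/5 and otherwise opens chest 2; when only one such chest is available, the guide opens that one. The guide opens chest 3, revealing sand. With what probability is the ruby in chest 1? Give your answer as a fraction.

4/9

Consider each possible location of the ruby in turn.
If it is in chest 1 (prior 1/3): chest 3 is available, opened with probability 4/5; weight (1/3)·(4/5) = 4/15.
If it is in chest 2 (prior 1/3): only chest 3 is available, probability 1; weight (1/3)·1 = 1/3.
If it is in chest 3 (prior 1/3): the guide opened chest 3, so this case is ruled out; weight (1/3)·0 = 0.
The weights sum to 3/5.
So P(the ruby in chest 1 | the guide opened chest 3) = (4/15) / (3/5) = 4/9.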